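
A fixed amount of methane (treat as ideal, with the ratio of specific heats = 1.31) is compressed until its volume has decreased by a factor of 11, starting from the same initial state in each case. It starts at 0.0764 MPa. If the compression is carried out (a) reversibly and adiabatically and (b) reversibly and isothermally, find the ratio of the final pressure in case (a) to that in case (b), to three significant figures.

P_adiabatic / P_isothermal ≈ 2.10

Isothermal: P_b = P₁(V₁/V₂) = 0.0764×11.
Adiabatic: P_a = P₁(V₁/V₂)^γ = 0.0764×11^(1.31).
P_a/P_b = (V₁/V₂)^(γ−1) = 11^(0.31) = 2.103.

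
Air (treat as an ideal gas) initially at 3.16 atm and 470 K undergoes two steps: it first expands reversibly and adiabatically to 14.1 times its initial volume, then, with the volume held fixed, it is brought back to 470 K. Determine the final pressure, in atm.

For a diatomic ideal gas γ = 7/5.
Adiabatic step (PV^γ = const): P₂ = 3.16×(1/14.1)^(7/5) = 0.07776 atm; T₂ = 470×(1/14.1)^(2/5) = 163.1 K.
Isochoric: P₃ = P₂(T₃/T₂) = 0.07776 × (470/163.1) = 0.2241 atm.

P₃ ≈ 0.224 atm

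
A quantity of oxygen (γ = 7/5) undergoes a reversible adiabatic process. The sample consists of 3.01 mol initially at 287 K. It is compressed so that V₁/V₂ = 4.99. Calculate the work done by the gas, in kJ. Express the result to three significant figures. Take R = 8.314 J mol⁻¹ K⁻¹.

Adiabatic: T₁V₁^(γ−1) = T₂V₂^(γ−1) ⇒ T₂ = T₁ (V₁/V₂)^(γ−1).
T₂ = 287 × 4.99^(2/5) = 545.9 K.
Q = 0, so ΔU = W_on_gas = nCᵥΔT with Cᵥ = R/(γ−1) = 20.79 J/(mol·K).
ΔU = 3.01 × 20.79 × (545.9 − 287) = 16200 J.
Work done by the gas = −ΔU = -16200 J.

W ≈ -16.2 kJ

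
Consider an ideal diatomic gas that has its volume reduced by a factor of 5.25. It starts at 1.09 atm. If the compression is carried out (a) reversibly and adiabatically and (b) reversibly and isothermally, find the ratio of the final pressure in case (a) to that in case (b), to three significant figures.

P_adiabatic / P_isothermal ≈ 1.94

For a diatomic ideal gas γ = 7/5.
Isothermal: P_b = P₁(V₁/V₂) = 1.09×5.25.
Adiabatic: P_a = P₁(V₁/V₂)^γ = 1.09×5.25^(7/5).
P_a/P_b = (V₁/V₂)^(γ−1) = 5.25^(2/5) = 1.941.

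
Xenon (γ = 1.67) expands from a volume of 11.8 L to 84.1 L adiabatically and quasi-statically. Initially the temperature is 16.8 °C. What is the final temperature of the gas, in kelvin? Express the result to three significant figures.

T₂ ≈ 77.8 K

For a reversible adiabat TV^(γ−1) is constant, so T₂ = T₁ (V₁/V₂)^(γ−1).
T₁ = 16.8 °C = 289.9 K.
T₂ = 289.9 × (11.8/84.1)^(0.67) = 77.78 K.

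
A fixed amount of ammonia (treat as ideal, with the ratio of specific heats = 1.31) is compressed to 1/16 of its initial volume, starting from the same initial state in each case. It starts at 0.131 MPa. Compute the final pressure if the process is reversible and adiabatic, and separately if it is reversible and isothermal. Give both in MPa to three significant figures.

Isothermal: P₂ = P₁(V₁/V₂) = 0.131×16 = 2.096 MPa.
Adiabatic: P₂ = P₁(V₁/V₂)^γ = 0.131×16^(1.31) = 4.951 MPa.

adiabatic: 4.95 MPa; isothermal: 2.10 MPa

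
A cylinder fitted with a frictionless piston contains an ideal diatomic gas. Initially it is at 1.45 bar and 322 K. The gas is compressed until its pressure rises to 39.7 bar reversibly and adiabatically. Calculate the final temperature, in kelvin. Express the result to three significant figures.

T₂ ≈ 829 K

Adiabatic: T₂/T₁ = (P₂/P₁)^((γ−1)/γ).
For a diatomic ideal gas γ = 7/5, so (γ−1)/γ = 2/7.
T₂ = 322 × (39.7/1.45)^(2/7) = 829 K.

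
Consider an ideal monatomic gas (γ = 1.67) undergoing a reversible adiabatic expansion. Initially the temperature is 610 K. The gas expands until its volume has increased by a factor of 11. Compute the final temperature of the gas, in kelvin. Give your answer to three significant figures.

T₂ ≈ 122 K

Adiabatic: T₁V₁^(γ−1) = T₂V₂^(γ−1) ⇒ T₂ = T₁ (V₁/V₂)^(γ−1).
T₂ = 610 × (1/11)^(0.67) = 122.3 K.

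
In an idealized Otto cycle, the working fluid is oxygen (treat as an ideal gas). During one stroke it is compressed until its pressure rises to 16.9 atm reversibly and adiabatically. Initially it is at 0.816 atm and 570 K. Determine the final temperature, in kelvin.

T₂ ≈ 1350 K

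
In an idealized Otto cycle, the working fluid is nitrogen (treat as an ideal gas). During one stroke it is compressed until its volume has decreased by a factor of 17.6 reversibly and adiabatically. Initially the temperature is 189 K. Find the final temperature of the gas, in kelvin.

T₂ ≈ 595 K

For a reversible adiabat TV^(γ−1) is constant, so T₂ = T₁ (V₁/V₂)^(γ−1).
For a diatomic ideal gas γ = 7/5, so γ−1 = 2/5.
T₂ = 189 × 17.6^(2/5) = 595.2 K.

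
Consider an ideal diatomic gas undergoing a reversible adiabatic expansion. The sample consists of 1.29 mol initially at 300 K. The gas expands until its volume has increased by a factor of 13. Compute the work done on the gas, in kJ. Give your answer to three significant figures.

For a reversible adiabat TV^(γ−1) is constant, so T₂ = T₁ (V₁/V₂)^(γ−1).
γ = 7/5 for a diatomic ideal gas, so γ−1 = 2/5.
T₂ = 300 × (1/13)^(2/5) = 107.5 K.
Q = 0, so ΔU = W_on_gas = nCᵥΔT with Cᵥ = R/(γ−1) = 20.79 J/(mol·K).
ΔU = 1.29 × 20.79 × (107.5 − 300) = -5161 J.

W ≈ -5.16 kJ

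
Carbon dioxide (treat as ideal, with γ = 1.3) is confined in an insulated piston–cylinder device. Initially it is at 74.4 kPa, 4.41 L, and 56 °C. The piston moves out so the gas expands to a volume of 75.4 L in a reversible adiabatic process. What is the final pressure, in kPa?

P₂ ≈ 1.86 kPa

Adiabatic: P₁V₁^γ = P₂V₂^γ ⇒ P₂ = P₁ (V₁/V₂)^γ.
P₂ = 74.4 × (4.41/75.4)^(1.3) = 1.857 kPa.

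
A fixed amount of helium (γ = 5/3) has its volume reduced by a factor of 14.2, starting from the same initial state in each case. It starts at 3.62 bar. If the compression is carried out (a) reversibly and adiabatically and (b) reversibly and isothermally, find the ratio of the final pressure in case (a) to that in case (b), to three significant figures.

P_adiabatic / P_isothermal ≈ 5.86

Isothermal: P_b = P₁(V₁/V₂) = 3.62×14.2.
Adiabatic: P_a = P₁(V₁/V₂)^γ = 3.62×14.2^(5/3).
P_a/P_b = (V₁/V₂)^(γ−1) = 14.2^(2/3) = 5.864.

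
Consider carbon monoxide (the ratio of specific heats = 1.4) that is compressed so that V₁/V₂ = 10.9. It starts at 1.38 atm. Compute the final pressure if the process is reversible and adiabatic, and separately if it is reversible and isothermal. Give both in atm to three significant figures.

Isothermal: P₂ = P₁(V₁/V₂) = 1.38×10.9 = 15.04 atm.
Adiabatic: P₂ = P₁(V₁/V₂)^γ = 1.38×10.9^(1.4) = 39.11 atm.

adiabatic: 39.1 atm; isothermal: 15.0 atm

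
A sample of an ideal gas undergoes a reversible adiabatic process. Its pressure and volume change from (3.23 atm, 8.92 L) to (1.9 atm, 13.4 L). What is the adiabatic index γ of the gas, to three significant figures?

γ ≈ 1.30

PV^γ = const ⇒ γ = ln(P₂/P₁) / ln(V₁/V₂).
γ = ln(1.9/3.23) / ln(8.92/13.4) = 1.304.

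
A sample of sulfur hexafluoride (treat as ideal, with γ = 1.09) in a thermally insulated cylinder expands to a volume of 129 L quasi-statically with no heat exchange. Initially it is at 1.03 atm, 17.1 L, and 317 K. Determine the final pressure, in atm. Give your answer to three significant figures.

Since PV^γ is constant along a reversible adiabat, P₂ = P₁ (V₁/V₂)^γ.
P₂ = 1.03 × (17.1/129)^(1.09) = 0.1138 atm.

P₂ ≈ 0.114 atm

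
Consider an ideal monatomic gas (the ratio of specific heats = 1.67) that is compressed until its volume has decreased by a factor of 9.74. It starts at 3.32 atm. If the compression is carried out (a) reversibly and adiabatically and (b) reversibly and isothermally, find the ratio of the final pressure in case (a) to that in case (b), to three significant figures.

Isothermal: P_b = P₁(V₁/V₂) = 3.32×9.74.
Adiabatic: P_a = P₁(V₁/V₂)^γ = 3.32×9.74^(1.67).
P_a/P_b = (V₁/V₂)^(γ−1) = 9.74^(0.67) = 4.596.

P_adiabatic / P_isothermal ≈ 4.60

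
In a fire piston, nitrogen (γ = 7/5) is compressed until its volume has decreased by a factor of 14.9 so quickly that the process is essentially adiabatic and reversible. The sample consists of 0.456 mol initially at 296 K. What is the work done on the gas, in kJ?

Adiabatic: T₁V₁^(γ−1) = T₂V₂^(γ−1) ⇒ T₂ = T₁ (V₁/V₂)^(γ−1).
T₂ = 296 × 14.9^(2/5) = 872.1 K.
Q = 0, so ΔU = W_on_gas = nCᵥΔT with Cᵥ = R/(γ−1) = 20.79 J/(mol·K).
ΔU = 0.456 × 20.79 × (872.1 − 296) = 5460 J.

W ≈ 5.46 kJ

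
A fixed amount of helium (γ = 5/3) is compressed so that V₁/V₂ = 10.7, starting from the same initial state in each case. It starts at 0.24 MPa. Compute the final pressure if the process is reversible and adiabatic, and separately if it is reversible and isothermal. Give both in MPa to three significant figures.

adiabatic: 12.5 MPa; isothermal: 2.57 MPa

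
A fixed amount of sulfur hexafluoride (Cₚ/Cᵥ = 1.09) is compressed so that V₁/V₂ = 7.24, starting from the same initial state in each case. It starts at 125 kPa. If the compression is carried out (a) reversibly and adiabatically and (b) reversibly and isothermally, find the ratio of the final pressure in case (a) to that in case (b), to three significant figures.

P_adiabatic / P_isothermal ≈ 1.20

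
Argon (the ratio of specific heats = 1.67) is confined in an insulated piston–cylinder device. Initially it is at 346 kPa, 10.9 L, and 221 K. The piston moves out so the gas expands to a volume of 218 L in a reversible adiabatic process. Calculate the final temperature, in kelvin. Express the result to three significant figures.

For a reversible adiabat TV^(γ−1) is constant, so T₂ = T₁ (V₁/V₂)^(γ−1).
T₂ = 221 × (10.9/218)^(0.67) = 29.7 K.

T₂ ≈ 29.7 K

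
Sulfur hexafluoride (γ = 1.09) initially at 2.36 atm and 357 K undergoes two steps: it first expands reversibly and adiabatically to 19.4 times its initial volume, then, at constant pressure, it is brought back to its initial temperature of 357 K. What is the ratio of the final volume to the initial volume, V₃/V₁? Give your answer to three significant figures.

V₃/V₁ ≈ 25.3

Adiabatic step: V₂/V₁ = 19.4; T₂ = T₁·(1/19.4)^(0.09) = 273.4 K.
Isobaric step: V₃/V₂ = T₃/T₂ = 357/273.4.
V₃/V₁ = (V₂/V₁)(V₃/V₂) = 19.4 × (357/273.4) = 25.33.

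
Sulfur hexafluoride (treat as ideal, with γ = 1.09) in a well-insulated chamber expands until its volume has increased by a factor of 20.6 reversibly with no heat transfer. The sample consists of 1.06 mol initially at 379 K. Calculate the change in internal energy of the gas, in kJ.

ΔU ≈ -8.85 kJ

Adiabatic: T₁V₁^(γ−1) = T₂V₂^(γ−1) ⇒ T₂ = T₁ (V₁/V₂)^(γ−1).
T₂ = 379 × (1/20.6)^(0.09) = 288.7 K.
Q = 0, so ΔU = W_on_gas = nCᵥΔT with Cᵥ = R/(γ−1) = 92.38 J/(mol·K).
ΔU = 1.06 × 92.38 × (288.7 − 379) = -8846 J.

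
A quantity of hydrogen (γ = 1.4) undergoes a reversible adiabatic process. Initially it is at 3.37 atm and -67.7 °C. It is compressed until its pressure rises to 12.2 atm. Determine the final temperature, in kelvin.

Along an adiabat T P^((1−γ)/γ) is constant, so T₂ = T₁ (P₂/P₁)^((γ−1)/γ).
T₁ = -67.7 °C = 205.4 K.
T₂ = 205.4 × (12.2/3.37)^(0.286) = 296.7 K.

T₂ ≈ 297 K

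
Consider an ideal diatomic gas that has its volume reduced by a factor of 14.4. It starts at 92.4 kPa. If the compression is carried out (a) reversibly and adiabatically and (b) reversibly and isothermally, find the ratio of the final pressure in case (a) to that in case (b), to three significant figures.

For a diatomic ideal gas γ = 7/5.
Isothermal: P_b = P₁(V₁/V₂) = 92.4×14.4.
Adiabatic: P_a = P₁(V₁/V₂)^γ = 92.4×14.4^(7/5).
P_a/P_b = (V₁/V₂)^(γ−1) = 14.4^(2/5) = 2.906.

P_adiabatic / P_isothermal ≈ 2.91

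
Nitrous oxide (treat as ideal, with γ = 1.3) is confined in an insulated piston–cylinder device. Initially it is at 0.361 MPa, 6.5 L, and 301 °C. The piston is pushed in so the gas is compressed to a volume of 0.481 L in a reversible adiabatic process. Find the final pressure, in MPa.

P₂ ≈ 10.7 MPa

Since PV^γ is constant along a reversible adiabat, P₂ = P₁ (V₁/V₂)^γ.
P₂ = 0.361 × (6.5/0.481)^(1.3) = 10.65 MPa.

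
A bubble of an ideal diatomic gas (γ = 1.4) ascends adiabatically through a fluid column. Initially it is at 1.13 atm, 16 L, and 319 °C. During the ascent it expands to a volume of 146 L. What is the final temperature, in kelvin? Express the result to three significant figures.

For a reversible adiabat TV^(γ−1) is constant, so T₂ = T₁ (V₁/V₂)^(γ−1).
T₁ = 319 °C = 592.1 K.
T₂ = 592.1 × (16/146)^(0.4) = 244.5 K.

T₂ ≈ 245 K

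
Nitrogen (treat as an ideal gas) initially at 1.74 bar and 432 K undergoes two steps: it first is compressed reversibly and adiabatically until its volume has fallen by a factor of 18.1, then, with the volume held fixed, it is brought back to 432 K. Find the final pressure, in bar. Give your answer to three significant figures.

P₃ ≈ 31.5 bar

For a diatomic ideal gas γ = 7/5.
Adiabatic step (PV^γ = const): P₂ = 1.74×18.1^(7/5) = 100.3 bar; T₂ = 432×18.1^(2/5) = 1376 K.
Isochoric: P₃ = P₂(T₃/T₂) = 100.3 × (432/1376) = 31.49 bar.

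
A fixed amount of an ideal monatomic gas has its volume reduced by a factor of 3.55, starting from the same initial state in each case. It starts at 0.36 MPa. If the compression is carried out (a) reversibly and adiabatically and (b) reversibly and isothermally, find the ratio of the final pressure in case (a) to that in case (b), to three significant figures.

For a monatomic ideal gas γ = 5/3.
Isothermal: P_b = P₁(V₁/V₂) = 0.36×3.55.
Adiabatic: P_a = P₁(V₁/V₂)^γ = 0.36×3.55^(5/3).
P_a/P_b = (V₁/V₂)^(γ−1) = 3.55^(2/3) = 2.327.

P_adiabatic / P_isothermal ≈ 2.33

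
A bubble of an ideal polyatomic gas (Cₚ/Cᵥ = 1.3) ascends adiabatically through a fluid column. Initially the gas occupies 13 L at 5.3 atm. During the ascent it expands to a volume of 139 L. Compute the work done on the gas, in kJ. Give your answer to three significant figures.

W ≈ -11.8 kJ

P₂ = P₁(V₁/V₂)^γ = 5.3×(13/139)^(1.3) = 0.2435 atm.
For a reversible adiabat, W_by_gas = (P₁V₁ − P₂V₂)/(γ−1).
W_by = (537000×0.013 − 24670×0.139) / (0.3) = 11840 J.
W_on_gas = −W_by = -11840 J.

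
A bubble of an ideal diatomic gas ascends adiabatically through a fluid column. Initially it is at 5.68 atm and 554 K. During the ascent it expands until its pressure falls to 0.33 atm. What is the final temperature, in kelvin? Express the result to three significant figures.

Adiabatic: T₂/T₁ = (P₂/P₁)^((γ−1)/γ).
For a diatomic ideal gas γ = 7/5, so (γ−1)/γ = 2/7.
T₂ = 554 × (0.33/5.68)^(2/7) = 245.7 K.

T₂ ≈ 246 K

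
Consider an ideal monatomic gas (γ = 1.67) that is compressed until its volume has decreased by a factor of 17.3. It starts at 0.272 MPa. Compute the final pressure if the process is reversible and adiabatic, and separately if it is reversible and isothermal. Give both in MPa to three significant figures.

Isothermal: P₂ = P₁(V₁/V₂) = 0.272×17.3 = 4.706 MPa.
Adiabatic: P₂ = P₁(V₁/V₂)^γ = 0.272×17.3^(1.67) = 31.78 MPa.

adiabatic: 31.8 MPa; isothermal: 4.71 MPa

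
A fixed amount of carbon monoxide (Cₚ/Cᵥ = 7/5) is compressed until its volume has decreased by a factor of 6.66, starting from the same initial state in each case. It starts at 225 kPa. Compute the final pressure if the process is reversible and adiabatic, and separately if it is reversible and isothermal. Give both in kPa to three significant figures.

Isothermal: P₂ = P₁(V₁/V₂) = 225×6.66 = 1498 kPa.
Adiabatic: P₂ = P₁(V₁/V₂)^γ = 225×6.66^(7/5) = 3199 kPa.

adiabatic: 3200 kPa; isothermal: 1500 kPa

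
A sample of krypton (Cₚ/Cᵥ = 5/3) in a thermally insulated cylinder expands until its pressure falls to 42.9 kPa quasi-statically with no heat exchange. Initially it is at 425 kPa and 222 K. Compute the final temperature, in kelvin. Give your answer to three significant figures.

Adiabatic: T₂/T₁ = (P₂/P₁)^((γ−1)/γ).
T₂ = 222 × (42.9/425)^(2/5) = 88.71 K.

T₂ ≈ 88.7 K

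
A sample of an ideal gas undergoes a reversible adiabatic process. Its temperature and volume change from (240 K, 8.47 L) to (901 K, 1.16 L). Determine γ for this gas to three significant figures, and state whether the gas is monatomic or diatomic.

γ ≈ 1.67; monatomic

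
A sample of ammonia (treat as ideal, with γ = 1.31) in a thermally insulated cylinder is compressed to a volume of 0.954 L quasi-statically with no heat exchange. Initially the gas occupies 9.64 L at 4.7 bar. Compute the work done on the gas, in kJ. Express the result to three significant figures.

W ≈ 15.3 kJ

P₂ = P₁(V₁/V₂)^γ = 4.7×(9.64/0.954)^(1.31) = 97.28 bar.
For a reversible adiabat, W_by_gas = (P₁V₁ − P₂V₂)/(γ−1).
W_by = (470000×0.00964 − 9.728×10^6×0.000954) / (0.31) = -15320 J.
W_on_gas = −W_by = 15320 J.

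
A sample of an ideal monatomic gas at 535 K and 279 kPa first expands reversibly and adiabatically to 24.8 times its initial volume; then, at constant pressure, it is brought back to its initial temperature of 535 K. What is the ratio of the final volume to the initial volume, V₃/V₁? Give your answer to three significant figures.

V₃/V₁ ≈ 211

For a monatomic ideal gas γ = 5/3.
Adiabatic step: V₂/V₁ = 24.8; T₂ = T₁·(1/24.8)^(2/3) = 62.91 K.
Isobaric step: V₃/V₂ = T₃/T₂ = 535/62.91.
V₃/V₁ = (V₂/V₁)(V₃/V₂) = 24.8 × (535/62.91) = 210.9.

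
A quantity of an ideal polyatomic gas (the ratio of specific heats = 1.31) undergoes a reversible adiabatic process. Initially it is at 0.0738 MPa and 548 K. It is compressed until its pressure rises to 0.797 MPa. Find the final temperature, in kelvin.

T₂ ≈ 962 K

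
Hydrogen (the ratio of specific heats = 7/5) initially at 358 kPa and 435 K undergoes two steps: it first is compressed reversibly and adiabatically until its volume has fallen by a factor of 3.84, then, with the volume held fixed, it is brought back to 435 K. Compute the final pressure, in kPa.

Adiabatic step (PV^γ = const): P₂ = 358×3.84^(7/5) = 2355 kPa; T₂ = 435×3.84^(2/5) = 745.1 K.
Isochoric: P₃ = P₂(T₃/T₂) = 2355 × (435/745.1) = 1375 kPa.

P₃ ≈ 1370 kPa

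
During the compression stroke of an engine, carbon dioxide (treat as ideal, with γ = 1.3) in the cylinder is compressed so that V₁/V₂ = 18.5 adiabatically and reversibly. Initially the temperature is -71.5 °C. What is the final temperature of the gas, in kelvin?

T₂ ≈ 484 K

For a reversible adiabat TV^(γ−1) is constant, so T₂ = T₁ (V₁/V₂)^(γ−1).
T₁ = -71.5 °C = 201.6 K.
T₂ = 201.6 × 18.5^(0.3) = 483.9 K.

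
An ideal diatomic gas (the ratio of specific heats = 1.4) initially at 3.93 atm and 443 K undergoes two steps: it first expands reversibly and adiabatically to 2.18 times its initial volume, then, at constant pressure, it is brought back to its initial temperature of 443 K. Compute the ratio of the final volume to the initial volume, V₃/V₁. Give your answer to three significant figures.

Adiabatic step: V₂/V₁ = 2.18; T₂ = T₁·(1/2.18)^(0.4) = 324.4 K.
Isobaric step: V₃/V₂ = T₃/T₂ = 443/324.4.
V₃/V₁ = (V₂/V₁)(V₃/V₂) = 2.18 × (443/324.4) = 2.977.

V₃/V₁ ≈ 2.98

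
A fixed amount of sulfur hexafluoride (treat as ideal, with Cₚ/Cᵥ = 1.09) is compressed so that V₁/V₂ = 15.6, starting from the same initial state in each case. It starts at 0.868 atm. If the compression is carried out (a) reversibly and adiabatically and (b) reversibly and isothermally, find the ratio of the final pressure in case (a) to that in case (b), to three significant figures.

P_adiabatic / P_isothermal ≈ 1.28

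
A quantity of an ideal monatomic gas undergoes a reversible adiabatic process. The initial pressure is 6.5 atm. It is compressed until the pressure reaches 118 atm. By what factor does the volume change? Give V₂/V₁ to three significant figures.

V₂/V₁ ≈ 0.176

From PV^γ = const, V₂/V₁ = (P₁/P₂)^(1/γ).
For a monatomic ideal gas γ = 5/3.
V₂/V₁ = (6.5/118)^(3/5) = 0.1756.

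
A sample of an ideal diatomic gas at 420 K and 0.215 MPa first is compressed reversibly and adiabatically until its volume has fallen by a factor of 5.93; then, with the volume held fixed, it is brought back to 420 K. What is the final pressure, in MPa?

P₃ ≈ 1.27 MPa

For a diatomic ideal gas γ = 7/5.
Adiabatic step (PV^γ = const): P₂ = 0.215×5.93^(7/5) = 2.598 MPa; T₂ = 420×5.93^(2/5) = 856 K.
Isochoric: P₃ = P₂(T₃/T₂) = 2.598 × (420/856) = 1.275 MPa.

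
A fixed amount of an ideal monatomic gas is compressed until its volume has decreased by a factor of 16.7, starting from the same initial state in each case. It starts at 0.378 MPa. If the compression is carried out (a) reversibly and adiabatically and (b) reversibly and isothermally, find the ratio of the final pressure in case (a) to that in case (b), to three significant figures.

For a monatomic ideal gas γ = 5/3.
Isothermal: P_b = P₁(V₁/V₂) = 0.378×16.7.
Adiabatic: P_a = P₁(V₁/V₂)^γ = 0.378×16.7^(5/3).
P_a/P_b = (V₁/V₂)^(γ−1) = 16.7^(2/3) = 6.533.

P_adiabatic / P_isothermal ≈ 6.53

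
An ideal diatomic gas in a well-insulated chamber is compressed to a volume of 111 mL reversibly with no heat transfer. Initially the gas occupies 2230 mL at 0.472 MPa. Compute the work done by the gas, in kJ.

γ = 7/5 for a diatomic ideal gas.
P₂ = P₁(V₁/V₂)^γ = 0.472×(2230/111)^(7/5) = 31.49 MPa.
For a reversible adiabat, W_by_gas = (P₁V₁ − P₂V₂)/(γ−1).
W_by = (472000×0.00223 − 3.149×10^7×0.000111) / (2/5) = -6106 J.

W ≈ -6.11 kJ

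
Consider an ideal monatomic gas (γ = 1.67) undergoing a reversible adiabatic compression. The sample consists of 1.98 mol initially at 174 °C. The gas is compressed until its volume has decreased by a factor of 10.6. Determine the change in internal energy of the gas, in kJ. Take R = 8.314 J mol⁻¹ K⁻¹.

Adiabatic: T₁V₁^(γ−1) = T₂V₂^(γ−1) ⇒ T₂ = T₁ (V₁/V₂)^(γ−1).
T₁ = 174 °C = 447.1 K.
T₂ = 447.1 × 10.6^(0.67) = 2175 K.
Q = 0, so ΔU = W_on_gas = nCᵥΔT with Cᵥ = R/(γ−1) = 12.41 J/(mol·K).
ΔU = 1.98 × 12.41 × (2175 − 447.1) = 42450 J.

ΔU ≈ 42.4 kJ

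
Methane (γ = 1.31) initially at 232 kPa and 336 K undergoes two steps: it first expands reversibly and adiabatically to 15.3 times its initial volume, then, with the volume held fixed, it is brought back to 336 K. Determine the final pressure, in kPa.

P₃ ≈ 15.2 kPa

Adiabatic step (PV^γ = const): P₂ = 232×(1/15.3)^(1.31) = 6.509 kPa; T₂ = 336×(1/15.3)^(0.31) = 144.2 K.
Isochoric: P₃ = P₂(T₃/T₂) = 6.509 × (336/144.2) = 15.16 kPa.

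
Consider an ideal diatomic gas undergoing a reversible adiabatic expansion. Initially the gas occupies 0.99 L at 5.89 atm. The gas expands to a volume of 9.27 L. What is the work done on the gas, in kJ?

γ = 7/5 for a diatomic ideal gas.
P₂ = P₁(V₁/V₂)^γ = 5.89×(0.99/9.27)^(7/5) = 0.2571 atm.
For a reversible adiabat, W_by_gas = (P₁V₁ − P₂V₂)/(γ−1).
W_by = (596800×0.00099 − 26050×0.00927) / (2/5) = 873.4 J.
W_on_gas = −W_by = -873.4 J.

W ≈ -0.873 kJ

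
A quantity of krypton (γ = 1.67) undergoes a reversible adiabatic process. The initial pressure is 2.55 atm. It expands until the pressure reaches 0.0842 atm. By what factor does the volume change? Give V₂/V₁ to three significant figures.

V₂/V₁ ≈ 7.71

From PV^γ = const, V₂/V₁ = (P₁/P₂)^(1/γ).
V₂/V₁ = (2.55/0.0842)^(0.599) = 7.708.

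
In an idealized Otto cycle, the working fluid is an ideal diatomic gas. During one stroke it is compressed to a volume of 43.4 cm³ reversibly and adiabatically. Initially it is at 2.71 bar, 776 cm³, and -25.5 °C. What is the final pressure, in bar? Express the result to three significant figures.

P₂ ≈ 154 bar

Adiabatic: P₁V₁^γ = P₂V₂^γ ⇒ P₂ = P₁ (V₁/V₂)^γ.
γ = 7/5 for a diatomic ideal gas.
P₂ = 2.71 × (776/43.4)^(7/5) = 153.6 bar.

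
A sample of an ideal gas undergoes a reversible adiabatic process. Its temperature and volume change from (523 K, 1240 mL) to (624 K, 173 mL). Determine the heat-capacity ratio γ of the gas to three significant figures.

γ ≈ 1.09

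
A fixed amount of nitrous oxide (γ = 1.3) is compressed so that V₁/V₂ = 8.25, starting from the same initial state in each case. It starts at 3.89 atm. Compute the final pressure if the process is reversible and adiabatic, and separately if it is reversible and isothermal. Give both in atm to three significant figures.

adiabatic: 60.4 atm; isothermal: 32.1 atm

Isothermal: P₂ = P₁(V₁/V₂) = 3.89×8.25 = 32.09 atm.
Adiabatic: P₂ = P₁(V₁/V₂)^γ = 3.89×8.25^(1.3) = 60.44 atm.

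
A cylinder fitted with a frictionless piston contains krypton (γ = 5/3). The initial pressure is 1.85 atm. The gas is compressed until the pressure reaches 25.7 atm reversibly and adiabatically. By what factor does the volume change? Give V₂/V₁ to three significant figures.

V₂/V₁ ≈ 0.206

From PV^γ = const, V₂/V₁ = (P₁/P₂)^(1/γ).
V₂/V₁ = (1.85/25.7)^(3/5) = 0.2062.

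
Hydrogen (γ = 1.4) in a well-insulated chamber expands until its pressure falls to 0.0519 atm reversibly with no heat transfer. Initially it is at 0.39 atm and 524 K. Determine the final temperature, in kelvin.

T₂ ≈ 294 K

Along an adiabat T P^((1−γ)/γ) is constant, so T₂ = T₁ (P₂/P₁)^((γ−1)/γ).
T₂ = 524 × (0.0519/0.39)^(0.286) = 294.5 K.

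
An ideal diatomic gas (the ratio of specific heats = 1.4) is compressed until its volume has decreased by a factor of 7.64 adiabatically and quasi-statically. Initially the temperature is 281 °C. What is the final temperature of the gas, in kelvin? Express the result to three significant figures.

Adiabatic: T₁V₁^(γ−1) = T₂V₂^(γ−1) ⇒ T₂ = T₁ (V₁/V₂)^(γ−1).
T₁ = 281 °C = 554.1 K.
T₂ = 554.1 × 7.64^(0.4) = 1250 K.

T₂ ≈ 1250 K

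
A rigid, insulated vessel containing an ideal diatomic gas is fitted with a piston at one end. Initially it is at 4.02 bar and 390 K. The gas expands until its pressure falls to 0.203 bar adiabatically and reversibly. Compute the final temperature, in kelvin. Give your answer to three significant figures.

T₂ ≈ 166 K

Along an adiabat T P^((1−γ)/γ) is constant, so T₂ = T₁ (P₂/P₁)^((γ−1)/γ).
For a diatomic ideal gas γ = 7/5, so (γ−1)/γ = 2/7.
T₂ = 390 × (0.203/4.02)^(2/7) = 166.2 K.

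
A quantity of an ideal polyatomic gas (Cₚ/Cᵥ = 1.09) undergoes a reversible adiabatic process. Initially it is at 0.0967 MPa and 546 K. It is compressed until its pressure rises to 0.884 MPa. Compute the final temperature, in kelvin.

T₂ ≈ 655 K

Along an adiabat T P^((1−γ)/γ) is constant, so T₂ = T₁ (P₂/P₁)^((γ−1)/γ).
T₂ = 546 × (0.884/0.0967)^(0.0826) = 655.5 K.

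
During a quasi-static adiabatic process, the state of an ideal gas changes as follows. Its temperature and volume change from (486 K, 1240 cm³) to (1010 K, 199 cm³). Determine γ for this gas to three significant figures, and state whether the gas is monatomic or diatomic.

γ ≈ 1.40; diatomic

TV^(γ−1) = const ⇒ γ − 1 = ln(T₂/T₁) / ln(V₁/V₂).
γ = 1 + ln(1010/486) / ln(1240/199) = 1.4.
γ ≈ 1.40 is close to 7/5, so the gas is diatomic.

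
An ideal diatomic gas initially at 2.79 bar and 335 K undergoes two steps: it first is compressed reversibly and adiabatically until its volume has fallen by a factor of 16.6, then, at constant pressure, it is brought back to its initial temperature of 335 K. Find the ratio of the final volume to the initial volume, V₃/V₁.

V₃/V₁ ≈ 0.0196

For a diatomic ideal gas γ = 7/5.
Adiabatic step: V₂/V₁ = 0.06024; T₂ = T₁·16.6^(2/5) = 1031 K.
Isobaric step: V₃/V₂ = T₃/T₂ = 335/1031.
V₃/V₁ = (V₂/V₁)(V₃/V₂) = 0.06024 × (335/1031) = 0.01958.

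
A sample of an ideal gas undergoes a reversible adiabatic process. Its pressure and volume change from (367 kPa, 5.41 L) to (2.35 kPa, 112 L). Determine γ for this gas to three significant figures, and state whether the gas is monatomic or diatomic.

PV^γ = const ⇒ γ = ln(P₂/P₁) / ln(V₁/V₂).
γ = ln(2.35/367) / ln(5.41/112) = 1.667.
γ ≈ 1.67 is close to 5/3, so the gas is monatomic.

γ ≈ 1.67; monatomic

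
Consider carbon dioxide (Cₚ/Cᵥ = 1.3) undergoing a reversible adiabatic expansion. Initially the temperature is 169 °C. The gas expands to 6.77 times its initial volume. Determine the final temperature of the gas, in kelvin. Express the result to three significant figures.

T₂ ≈ 249 K

For a reversible adiabat TV^(γ−1) is constant, so T₂ = T₁ (V₁/V₂)^(γ−1).
T₁ = 169 °C = 442.1 K.
T₂ = 442.1 × (1/6.77)^(0.3) = 249.1 K.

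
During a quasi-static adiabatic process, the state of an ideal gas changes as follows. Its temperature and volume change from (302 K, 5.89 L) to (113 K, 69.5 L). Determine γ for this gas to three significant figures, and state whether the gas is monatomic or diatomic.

TV^(γ−1) = const ⇒ γ − 1 = ln(T₂/T₁) / ln(V₁/V₂).
γ = 1 + ln(113/302) / ln(5.89/69.5) = 1.398.
γ ≈ 1.40 is close to 7/5, so the gas is diatomic.

γ ≈ 1.40; diatomic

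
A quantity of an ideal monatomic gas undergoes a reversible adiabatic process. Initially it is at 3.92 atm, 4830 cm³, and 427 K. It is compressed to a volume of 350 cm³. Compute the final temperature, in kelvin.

T₂ ≈ 2460 K

Adiabatic: T₁V₁^(γ−1) = T₂V₂^(γ−1) ⇒ T₂ = T₁ (V₁/V₂)^(γ−1).
γ = 5/3 for a monatomic ideal gas.
T₂ = 427 × (4830/350)^(2/3) = 2457 K.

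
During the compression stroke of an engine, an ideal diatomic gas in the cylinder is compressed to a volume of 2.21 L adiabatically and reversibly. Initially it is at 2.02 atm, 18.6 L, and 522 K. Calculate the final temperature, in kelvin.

Adiabatic: T₁V₁^(γ−1) = T₂V₂^(γ−1) ⇒ T₂ = T₁ (V₁/V₂)^(γ−1).
γ = 7/5 for a diatomic ideal gas.
T₂ = 522 × (18.6/2.21)^(2/5) = 1224 K.

T₂ ≈ 1220 K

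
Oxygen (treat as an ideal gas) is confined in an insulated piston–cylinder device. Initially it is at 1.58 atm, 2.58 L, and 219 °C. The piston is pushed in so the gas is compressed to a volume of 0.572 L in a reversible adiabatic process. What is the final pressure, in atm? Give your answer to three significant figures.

P₂ ≈ 13.0 atm

Adiabatic: P₁V₁^γ = P₂V₂^γ ⇒ P₂ = P₁ (V₁/V₂)^γ.
γ = 7/5 for a diatomic ideal gas.
P₂ = 1.58 × (2.58/0.572)^(7/5) = 13.02 atm.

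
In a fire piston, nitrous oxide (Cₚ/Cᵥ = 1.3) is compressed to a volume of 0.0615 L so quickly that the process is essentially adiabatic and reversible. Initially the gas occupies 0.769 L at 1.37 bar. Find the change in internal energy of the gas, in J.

ΔU ≈ 398 J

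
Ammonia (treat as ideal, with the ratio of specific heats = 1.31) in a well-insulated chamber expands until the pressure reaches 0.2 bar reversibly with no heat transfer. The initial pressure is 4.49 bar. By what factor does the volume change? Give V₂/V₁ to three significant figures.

V₂/V₁ ≈ 10.8

From PV^γ = const, V₂/V₁ = (P₁/P₂)^(1/γ).
V₂/V₁ = (4.49/0.2)^(0.763) = 10.75.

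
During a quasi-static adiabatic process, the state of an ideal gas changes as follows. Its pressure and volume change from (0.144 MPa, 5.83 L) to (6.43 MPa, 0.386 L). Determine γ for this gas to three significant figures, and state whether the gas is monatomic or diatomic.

PV^γ = const ⇒ γ = ln(P₂/P₁) / ln(V₁/V₂).
γ = ln(6.43/0.144) / ln(5.83/0.386) = 1.399.
γ ≈ 1.40 is close to 7/5, so the gas is diatomic.

γ ≈ 1.40; diatomic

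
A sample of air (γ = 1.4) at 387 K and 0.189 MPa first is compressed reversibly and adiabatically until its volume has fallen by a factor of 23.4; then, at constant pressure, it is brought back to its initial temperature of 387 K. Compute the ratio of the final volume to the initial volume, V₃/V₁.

V₃/V₁ ≈ 0.0121

Adiabatic step: V₂/V₁ = 0.04274; T₂ = T₁·23.4^(0.4) = 1366 K.
Isobaric step: V₃/V₂ = T₃/T₂ = 387/1366.
V₃/V₁ = (V₂/V₁)(V₃/V₂) = 0.04274 × (387/1366) = 0.01211.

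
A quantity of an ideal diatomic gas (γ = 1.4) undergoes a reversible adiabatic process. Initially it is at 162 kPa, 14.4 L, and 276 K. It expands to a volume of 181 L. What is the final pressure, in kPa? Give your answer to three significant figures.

Since PV^γ is constant along a reversible adiabat, P₂ = P₁ (V₁/V₂)^γ.
P₂ = 162 × (14.4/181)^(1.4) = 4.682 kPa.

P₂ ≈ 4.68 kPa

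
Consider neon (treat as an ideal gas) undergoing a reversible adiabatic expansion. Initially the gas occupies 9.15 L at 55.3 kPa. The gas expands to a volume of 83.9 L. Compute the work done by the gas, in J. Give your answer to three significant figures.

W ≈ 586 J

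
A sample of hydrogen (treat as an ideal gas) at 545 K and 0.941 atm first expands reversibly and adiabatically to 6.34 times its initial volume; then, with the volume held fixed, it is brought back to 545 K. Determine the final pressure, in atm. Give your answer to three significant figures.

For a diatomic ideal gas γ = 7/5.
Adiabatic step (PV^γ = const): P₂ = 0.941×(1/6.34)^(7/5) = 0.0709 atm; T₂ = 545×(1/6.34)^(2/5) = 260.4 K.
Isochoric: P₃ = P₂(T₃/T₂) = 0.0709 × (545/260.4) = 0.1484 atm.

P₃ ≈ 0.148 atm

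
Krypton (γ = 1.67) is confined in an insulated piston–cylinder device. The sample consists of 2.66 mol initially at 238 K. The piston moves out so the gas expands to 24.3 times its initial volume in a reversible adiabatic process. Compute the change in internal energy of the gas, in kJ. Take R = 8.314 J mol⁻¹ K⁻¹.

ΔU ≈ -6.93 kJ

Adiabatic: T₁V₁^(γ−1) = T₂V₂^(γ−1) ⇒ T₂ = T₁ (V₁/V₂)^(γ−1).
T₂ = 238 × (1/24.3)^(0.67) = 28.07 K.
Q = 0, so ΔU = W_on_gas = nCᵥΔT with Cᵥ = R/(γ−1) = 12.41 J/(mol·K).
ΔU = 2.66 × 12.41 × (28.07 − 238) = -6929 J.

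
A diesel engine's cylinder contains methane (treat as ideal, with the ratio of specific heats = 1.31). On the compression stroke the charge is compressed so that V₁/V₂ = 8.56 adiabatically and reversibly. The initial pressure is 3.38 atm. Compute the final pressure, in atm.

Since PV^γ is constant along a reversible adiabat, P₂ = P₁ (V₁/V₂)^γ.
P₂ = 3.38 × 8.56^(1.31) = 56.29 atm.

P₂ ≈ 56.3 atm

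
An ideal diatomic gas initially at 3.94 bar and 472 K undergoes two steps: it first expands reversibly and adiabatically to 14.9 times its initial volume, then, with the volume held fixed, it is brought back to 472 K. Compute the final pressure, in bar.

P₃ ≈ 0.264 bar

For a diatomic ideal gas γ = 7/5.
Adiabatic step (PV^γ = const): P₂ = 3.94×(1/14.9)^(7/5) = 0.08975 bar; T₂ = 472×(1/14.9)^(2/5) = 160.2 K.
Isochoric: P₃ = P₂(T₃/T₂) = 0.08975 × (472/160.2) = 0.2644 bar.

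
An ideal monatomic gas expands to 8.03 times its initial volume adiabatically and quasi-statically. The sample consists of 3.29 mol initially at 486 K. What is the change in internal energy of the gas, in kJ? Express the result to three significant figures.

ΔU ≈ -15.0 kJ

For a reversible adiabat TV^(γ−1) is constant, so T₂ = T₁ (V₁/V₂)^(γ−1).
γ = 5/3 for a monatomic ideal gas, so γ−1 = 2/3.
T₂ = 486 × (1/8.03)^(2/3) = 121.2 K.
Q = 0, so ΔU = W_on_gas = nCᵥΔT with Cᵥ = R/(γ−1) = 12.47 J/(mol·K).
ΔU = 3.29 × 12.47 × (121.2 − 486) = -14970 J.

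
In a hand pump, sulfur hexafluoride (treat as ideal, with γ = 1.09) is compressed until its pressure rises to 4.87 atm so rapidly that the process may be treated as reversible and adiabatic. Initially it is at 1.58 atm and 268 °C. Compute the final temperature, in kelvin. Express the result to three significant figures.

T₂ ≈ 594 K

Adiabatic: T₂/T₁ = (P₂/P₁)^((γ−1)/γ).
T₁ = 268 °C = 541.1 K.
T₂ = 541.1 × (4.87/1.58)^(0.0826) = 593.9 K.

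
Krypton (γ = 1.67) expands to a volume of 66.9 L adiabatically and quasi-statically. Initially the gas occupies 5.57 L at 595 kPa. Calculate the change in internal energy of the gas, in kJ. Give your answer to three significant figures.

ΔU ≈ -4.01 kJ

P₂ = P₁(V₁/V₂)^γ = 595×(5.57/66.9)^(1.67) = 9.368 kPa.
For a reversible adiabat, W_by_gas = (P₁V₁ − P₂V₂)/(γ−1).
W_by = (595000×0.00557 − 9368×0.0669) / (0.67) = 4011 J.
Q = 0 ⇒ ΔU = −W_by = -4011 J.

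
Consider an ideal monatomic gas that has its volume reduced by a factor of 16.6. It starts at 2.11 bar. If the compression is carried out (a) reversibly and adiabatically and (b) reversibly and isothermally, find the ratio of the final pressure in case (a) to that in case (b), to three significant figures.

For a monatomic ideal gas γ = 5/3.
Isothermal: P_b = P₁(V₁/V₂) = 2.11×16.6.
Adiabatic: P_a = P₁(V₁/V₂)^γ = 2.11×16.6^(5/3).
P_a/P_b = (V₁/V₂)^(γ−1) = 16.6^(2/3) = 6.507.

P_adiabatic / P_isothermal ≈ 6.51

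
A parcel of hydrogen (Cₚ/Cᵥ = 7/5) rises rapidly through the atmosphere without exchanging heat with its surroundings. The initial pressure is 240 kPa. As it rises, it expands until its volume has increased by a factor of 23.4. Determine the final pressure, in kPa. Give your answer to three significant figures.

P₂ ≈ 2.91 kPa

Since PV^γ is constant along a reversible adiabat, P₂ = P₁ (V₁/V₂)^γ.
P₂ = 240 × (1/23.4)^(7/5) = 2.906 kPa.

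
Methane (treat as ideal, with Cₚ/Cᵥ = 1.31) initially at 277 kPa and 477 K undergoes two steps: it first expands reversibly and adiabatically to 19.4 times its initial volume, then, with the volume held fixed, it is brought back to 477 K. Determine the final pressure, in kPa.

P₃ ≈ 14.3 kPa

Adiabatic step (PV^γ = const): P₂ = 277×(1/19.4)^(1.31) = 5.695 kPa; T₂ = 477×(1/19.4)^(0.31) = 190.2 K.
Isochoric: P₃ = P₂(T₃/T₂) = 5.695 × (477/190.2) = 14.28 kPa.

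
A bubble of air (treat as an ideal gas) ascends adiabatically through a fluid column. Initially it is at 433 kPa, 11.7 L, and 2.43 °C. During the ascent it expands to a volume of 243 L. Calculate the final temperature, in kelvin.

T₂ ≈ 81.9 K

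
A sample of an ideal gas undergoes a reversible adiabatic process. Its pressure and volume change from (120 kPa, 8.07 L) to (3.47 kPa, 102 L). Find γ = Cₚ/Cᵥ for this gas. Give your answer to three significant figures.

γ ≈ 1.40

PV^γ = const ⇒ γ = ln(P₂/P₁) / ln(V₁/V₂).
γ = ln(3.47/120) / ln(8.07/102) = 1.397.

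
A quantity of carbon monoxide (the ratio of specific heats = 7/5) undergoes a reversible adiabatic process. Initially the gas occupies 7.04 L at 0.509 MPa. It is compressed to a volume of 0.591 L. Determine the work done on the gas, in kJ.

P₂ = P₁(V₁/V₂)^γ = 0.509×(7.04/0.591)^(7/5) = 16.33 MPa.
For a reversible adiabat, W_by_gas = (P₁V₁ − P₂V₂)/(γ−1).
W_by = (509000×0.00704 − 1.633×10^7×0.000591) / (2/5) = -15180 J.
W_on_gas = −W_by = 15180 J.

W ≈ 15.2 kJ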